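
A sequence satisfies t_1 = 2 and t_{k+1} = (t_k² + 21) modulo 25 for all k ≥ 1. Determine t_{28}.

12

Computing terms: t_1 = 2; t_2 = 0; t_3 = 21; t_4 = 12; t_5 = 15; t_6 = 21.
Since t_6 = t_3 = 21, the sequence is eventually periodic: after a pre-period of length 2 it cycles with period 3.
For k ≥ 3, t_k depends only on (k - 3) mod 3. (28 - 3) mod 3 = 1, so t_{28} = t_4 = 12.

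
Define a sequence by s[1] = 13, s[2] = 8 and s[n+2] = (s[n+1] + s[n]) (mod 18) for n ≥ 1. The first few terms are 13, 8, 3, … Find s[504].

We have s[1] = 13; s[2] = 8; s[3] = 3; s[4] = 11; s[5] = 14; s[6] = 7; s[7] = 3; s[8] = 10; s[9] = 13; s[10] = 5; s[11] = 0; s[12] = 5; s[13] = 5; s[14] = 10; s[15] = 15; s[16] = 7; s[17] = 4; s[18] = 11; s[19] = 15; s[20] = 8; s[21] = 5; s[22] = 13; s[23] = 0; s[24] = 13; s[25] = 13; s[26] = 8.
The sequence repeats with period 24.
(504 - 1) mod 24 = 23, so s[504] = s[24] = 13.

13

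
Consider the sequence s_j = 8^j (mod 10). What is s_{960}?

We have s_0 = 1, s_1 = 8, s_2 = 4, s_3 = 2, s_4 = 6, s_5 = 8.
Since s_5 = s_1 = 8, the sequence is eventually periodic: after a pre-period of length 1 it cycles with period 4.
For j ≥ 1, s_j depends only on (j - 1) mod 4. (960 - 1) mod 4 = 3, so s_{960} = s_4 = 6.

6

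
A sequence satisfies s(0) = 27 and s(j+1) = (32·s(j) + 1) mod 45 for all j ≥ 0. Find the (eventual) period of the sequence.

12

Computing terms: s(0) = 27,  s(1) = 10,  s(2) = 6,  s(3) = 13,  s(4) = 12,  s(5) = 25,  s(6) = 36,  s(7) = 28,  s(8) = 42,  s(9) = 40,  s(10) = 21,  s(11) = 43,  s(12) = 27.
Since s(12) = s(0) = 27, the sequence is periodic with period 12.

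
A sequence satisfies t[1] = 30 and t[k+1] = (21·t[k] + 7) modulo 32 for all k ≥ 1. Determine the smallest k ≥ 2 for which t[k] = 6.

Computing terms: t[1] = 30, t[2] = 29, t[3] = 8, t[4] = 15, t[5] = 2, t[6] = 17, t[7] = 12, t[8] = 3, t[9] = 6, t[10] = 5, t[11] = 16, t[12] = 23, t[13] = 10, t[14] = 25, t[15] = 20, t[16] = 11, t[17] = 14, t[18] = 13, t[19] = 24, t[20] = 31, t[21] = 18, t[22] = 1, t[23] = 28, t[24] = 19, t[25] = 22, t[26] = 21, t[27] = 0, t[28] = 7, t[29] = 26, t[30] = 9, t[31] = 4, t[32] = 27, t[33] = 30.
The sequence repeats with period 32.
The value 6 first appears (with k ≥ 2) at t[9].

9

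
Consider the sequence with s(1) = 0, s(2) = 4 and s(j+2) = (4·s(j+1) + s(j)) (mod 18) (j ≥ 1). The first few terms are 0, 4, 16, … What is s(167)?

We have s(1) = 0,  s(2) = 4,  s(3) = 16,  s(4) = 14,  s(5) = 0,  s(6) = 14,  s(7) = 2,  s(8) = 4,  s(9) = 0,  s(10) = 4.
The sequence repeats with period 8.
(167 - 1) mod 8 = 6, so s(167) = s(7) = 2.

2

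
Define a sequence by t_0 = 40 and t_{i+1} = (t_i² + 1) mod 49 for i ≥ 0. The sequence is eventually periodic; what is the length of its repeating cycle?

Listing terms: t_0 = 40; t_1 = 33; t_2 = 12; t_3 = 47; t_4 = 5; t_5 = 26; t_6 = 40.
Since t_6 = t_0 = 40, the sequence is periodic with period 6.

6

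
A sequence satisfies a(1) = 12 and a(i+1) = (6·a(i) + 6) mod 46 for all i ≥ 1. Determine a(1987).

10

Computing terms: a(1) = 12, a(2) = 32, a(3) = 14, a(4) = 44, a(5) = 40, a(6) = 16, a(7) = 10, a(8) = 20, a(9) = 34, a(10) = 26, a(11) = 24, a(12) = 12.
The sequence repeats with period 11.
So a(1987) = a(1 + ((1987-1) mod 11)) = a(7) = 10.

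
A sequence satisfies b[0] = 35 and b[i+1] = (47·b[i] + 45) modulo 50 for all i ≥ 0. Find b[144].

35

Listing terms: b[0] = 35; b[1] = 40; b[2] = 25; b[3] = 20; b[4] = 35.
Since b[4] = b[0] = 35, the sequence is periodic with period 4.
So b[144] = b[0 + ((144-0) mod 4)] = b[0] = 35.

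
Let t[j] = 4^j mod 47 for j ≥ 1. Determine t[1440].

32

We have t[1] = 4,  t[2] = 16,  t[3] = 17,  t[4] = 21,  t[5] = 37,  t[6] = 7,  t[7] = 28,  t[8] = 18,  t[9] = 25,  t[10] = 6,  t[11] = 24,  t[12] = 2,  t[13] = 8,  t[14] = 32,  t[15] = 34,  t[16] = 42,  t[17] = 27,  t[18] = 14,  t[19] = 9,  t[20] = 36,  t[21] = 3,  t[22] = 12,  t[23] = 1,  t[24] = 4.
Since t[24] = t[1] = 4, the sequence is periodic with period 23.
So t[1440] = t[1 + ((1440-1) mod 23)] = t[14] = 32.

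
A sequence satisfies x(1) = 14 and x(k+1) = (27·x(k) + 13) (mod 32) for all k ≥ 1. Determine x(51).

Computing terms: x(1) = 14, x(2) = 7, x(3) = 10, x(4) = 27, x(5) = 6, x(6) = 15, x(7) = 2, x(8) = 3, x(9) = 30, x(10) = 23, x(11) = 26, x(12) = 11, x(13) = 22, x(14) = 31, x(15) = 18, x(16) = 19, x(17) = 14.
The sequence repeats with period 16.
(51 - 1) mod 16 = 2, so x(51) = x(3) = 10.

10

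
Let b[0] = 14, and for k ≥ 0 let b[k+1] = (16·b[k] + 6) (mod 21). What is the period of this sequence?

b[0] = 14,  b[1] = 20,  b[2] = 11,  b[3] = 14.
The sequence repeats with period 3.

3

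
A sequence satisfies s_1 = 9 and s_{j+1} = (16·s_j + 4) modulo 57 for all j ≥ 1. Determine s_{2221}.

0

Listing terms: s_1 = 9; s_2 = 34; s_3 = 35; s_4 = 51; s_5 = 22; s_6 = 14; s_7 = 0; s_8 = 4; s_9 = 11; s_{10} = 9.
Since s_{10} = s_1 = 9, the sequence is periodic with period 9.
(2221 - 1) mod 9 = 6, so s_{2221} = s_7 = 0.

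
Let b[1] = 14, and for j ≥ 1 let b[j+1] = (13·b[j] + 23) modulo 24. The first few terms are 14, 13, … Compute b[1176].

3

Listing terms: b[1] = 14,  b[2] = 13,  b[3] = 0,  b[4] = 23,  b[5] = 10,  b[6] = 9,  b[7] = 20,  b[8] = 19,  b[9] = 6,  b[10] = 5,  b[11] = 16,  b[12] = 15,  b[13] = 2,  b[14] = 1,  b[15] = 12,  b[16] = 11,  b[17] = 22,  b[18] = 21,  b[19] = 8,  b[20] = 7,  b[21] = 18,  b[22] = 17,  b[23] = 4,  b[24] = 3,  b[25] = 14.
The sequence repeats with period 24.
(1176 - 1) mod 24 = 23, so b[1176] = b[24] = 3.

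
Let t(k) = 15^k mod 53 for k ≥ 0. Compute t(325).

Computing terms: t(0) = 1; t(1) = 15; t(2) = 13; t(3) = 36; t(4) = 10; t(5) = 44; t(6) = 24; t(7) = 42; t(8) = 47; t(9) = 16; t(10) = 28; t(11) = 49; t(12) = 46; t(13) = 1.
Since t(13) = t(0) = 1, the sequence is periodic with period 13.
(325 - 0) mod 13 = 0, so t(325) = t(0) = 1.

1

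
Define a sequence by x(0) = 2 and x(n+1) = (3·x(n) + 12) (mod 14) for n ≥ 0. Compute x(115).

4

Listing terms: x(0) = 2; x(1) = 4; x(2) = 10; x(3) = 0; x(4) = 12; x(5) = 6; x(6) = 2.
Since x(6) = x(0) = 2, the sequence is periodic with period 6.
So x(115) = x(0 + ((115-0) mod 6)) = x(1) = 4.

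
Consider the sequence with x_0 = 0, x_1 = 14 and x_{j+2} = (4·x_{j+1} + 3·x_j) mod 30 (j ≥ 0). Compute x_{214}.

26

Listing terms: x_0 = 0,  x_1 = 14,  x_2 = 26,  x_3 = 26,  x_4 = 2,  x_5 = 26,  x_6 = 20,  x_7 = 8,  x_8 = 2,  x_9 = 2,  x_{10} = 14,  x_{11} = 2,  x_{12} = 20,  x_{13} = 26,  x_{14} = 14,  x_{15} = 14,  x_{16} = 8,  x_{17} = 14,  x_{18} = 20,  x_{19} = 2,  x_{20} = 8,  x_{21} = 8,  x_{22} = 26,  x_{23} = 8,  x_{24} = 20,  x_{25} = 14,  x_{26} = 26.
Since (x_{25}, x_{26}) = (x_1, x_2) = (14, 26) (two consecutive terms determine the rest), the sequence is eventually periodic: after a pre-period of length 1 it cycles with period 24.
For j ≥ 1, x_j depends only on (j - 1) mod 24. (214 - 1) mod 24 = 21, so x_{214} = x_{22} = 26.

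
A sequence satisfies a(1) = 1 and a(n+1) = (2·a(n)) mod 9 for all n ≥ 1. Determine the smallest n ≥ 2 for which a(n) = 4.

3

We have a(1) = 1, a(2) = 2, a(3) = 4, a(4) = 8, a(5) = 7, a(6) = 5, a(7) = 1.
Since a(7) = a(1) = 1, the sequence is periodic with period 6.
The value 4 first appears (with n ≥ 2) at a(3).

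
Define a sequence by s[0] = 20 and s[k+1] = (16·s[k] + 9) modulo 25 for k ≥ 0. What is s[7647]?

Computing terms: s[0] = 20; s[1] = 4; s[2] = 23; s[3] = 2; s[4] = 16; s[5] = 15; s[6] = 24; s[7] = 18; s[8] = 22; s[9] = 11; s[10] = 10; s[11] = 19; s[12] = 13; s[13] = 17; s[14] = 6; s[15] = 5; s[16] = 14; s[17] = 8; s[18] = 12; s[19] = 1; s[20] = 0; s[21] = 9; s[22] = 3; s[23] = 7; s[24] = 21; s[25] = 20.
Since s[25] = s[0] = 20, the sequence is periodic with period 25.
So s[7647] = s[0 + ((7647-0) mod 25)] = s[22] = 3.

3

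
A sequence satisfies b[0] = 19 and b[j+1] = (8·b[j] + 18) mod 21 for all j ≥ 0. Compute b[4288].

Computing terms: b[0] = 19, b[1] = 2, b[2] = 13, b[3] = 17, b[4] = 7, b[5] = 11, b[6] = 1, b[7] = 5, b[8] = 16, b[9] = 20, b[10] = 10, b[11] = 14, b[12] = 4, b[13] = 8, b[14] = 19.
Since b[14] = b[0] = 19, the sequence is periodic with period 14.
So b[4288] = b[0 + ((4288-0) mod 14)] = b[4] = 7.

7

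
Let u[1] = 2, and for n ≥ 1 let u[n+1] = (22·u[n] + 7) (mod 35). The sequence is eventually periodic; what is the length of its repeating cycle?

We have u[1] = 2; u[2] = 16; u[3] = 9; u[4] = 30; u[5] = 2.
The sequence repeats with period 4.

4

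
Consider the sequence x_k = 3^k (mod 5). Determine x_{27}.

x_0 = 1,  x_1 = 3,  x_2 = 4,  x_3 = 2,  x_4 = 1.
The sequence repeats with period 4.
So x_{27} = x_{0 + ((27-0) mod 4)} = x_3 = 2.

2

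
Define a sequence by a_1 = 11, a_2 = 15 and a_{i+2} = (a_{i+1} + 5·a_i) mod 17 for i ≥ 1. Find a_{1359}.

Listing terms: a_1 = 11, a_2 = 15, a_3 = 2, a_4 = 9, a_5 = 2, a_6 = 13, a_7 = 6, a_8 = 3, a_9 = 16, a_{10} = 14, a_{11} = 9, a_{12} = 11, a_{13} = 5, a_{14} = 9, a_{15} = 0, a_{16} = 11, a_{17} = 11, a_{18} = 15.
Since (a_{17}, a_{18}) = (a_1, a_2) = (11, 15) (two consecutive terms determine the rest), the sequence is periodic with period 16.
So a_{1359} = a_{1 + ((1359-1) mod 16)} = a_{15} = 0.

0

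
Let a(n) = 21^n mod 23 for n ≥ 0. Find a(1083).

14

Computing terms: a(0) = 1,  a(1) = 21,  a(2) = 4,  a(3) = 15,  a(4) = 16,  a(5) = 14,  a(6) = 18,  a(7) = 10,  a(8) = 3,  a(9) = 17,  a(10) = 12,  a(11) = 22,  a(12) = 2,  a(13) = 19,  a(14) = 8,  a(15) = 7,  a(16) = 9,  a(17) = 5,  a(18) = 13,  a(19) = 20,  a(20) = 6,  a(21) = 11,  a(22) = 1.
Since a(22) = a(0) = 1, the sequence is periodic with period 22.
So a(1083) = a(0 + ((1083-0) mod 22)) = a(5) = 14.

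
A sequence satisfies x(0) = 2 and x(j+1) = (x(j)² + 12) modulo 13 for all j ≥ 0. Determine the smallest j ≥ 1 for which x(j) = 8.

Computing terms: x(0) = 2; x(1) = 3; x(2) = 8; x(3) = 11; x(4) = 3.
Since x(4) = x(1) = 3, the sequence is eventually periodic: after a pre-period of length 1 it cycles with period 3.
The value 8 first appears (with j ≥ 1) at x(2).

2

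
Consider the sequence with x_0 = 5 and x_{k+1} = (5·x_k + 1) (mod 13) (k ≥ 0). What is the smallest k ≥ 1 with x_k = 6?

3

We have x_0 = 5,  x_1 = 0,  x_2 = 1,  x_3 = 6,  x_4 = 5.
Since x_4 = x_0 = 5, the sequence is periodic with period 4.
The value 6 first appears (with k ≥ 1) at x_3.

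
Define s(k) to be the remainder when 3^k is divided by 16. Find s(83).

We have s(1) = 3, s(2) = 9, s(3) = 11, s(4) = 1, s(5) = 3.
Since s(5) = s(1) = 3, the sequence is periodic with period 4.
(83 - 1) mod 4 = 2, so s(83) = s(3) = 11.

11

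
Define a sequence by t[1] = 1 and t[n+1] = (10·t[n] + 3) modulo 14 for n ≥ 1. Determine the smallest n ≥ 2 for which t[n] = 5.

Computing terms: t[1] = 1,  t[2] = 13,  t[3] = 7,  t[4] = 3,  t[5] = 5,  t[6] = 11,  t[7] = 1.
Since t[7] = t[1] = 1, the sequence is periodic with period 6.
The value 5 first appears (with n ≥ 2) at t[5].

5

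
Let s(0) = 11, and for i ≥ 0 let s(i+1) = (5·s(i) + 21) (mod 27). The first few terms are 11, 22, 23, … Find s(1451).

We have s(0) = 11,  s(1) = 22,  s(2) = 23,  s(3) = 1,  s(4) = 26,  s(5) = 16,  s(6) = 20,  s(7) = 13,  s(8) = 5,  s(9) = 19,  s(10) = 8,  s(11) = 7,  s(12) = 2,  s(13) = 4,  s(14) = 14,  s(15) = 10,  s(16) = 17,  s(17) = 25,  s(18) = 11.
Since s(18) = s(0) = 11, the sequence is periodic with period 18.
(1451 - 0) mod 18 = 11, so s(1451) = s(11) = 7.

7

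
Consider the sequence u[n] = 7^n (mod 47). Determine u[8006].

2

u[1] = 7; u[2] = 2; u[3] = 14; u[4] = 4; u[5] = 28; u[6] = 8; u[7] = 9; u[8] = 16; u[9] = 18; u[10] = 32; u[11] = 36; u[12] = 17; u[13] = 25; u[14] = 34; u[15] = 3; u[16] = 21; u[17] = 6; u[18] = 42; u[19] = 12; u[20] = 37; u[21] = 24; u[22] = 27; u[23] = 1; u[24] = 7.
Since u[24] = u[1] = 7, the sequence is periodic with period 23.
So u[8006] = u[1 + ((8006-1) mod 23)] = u[2] = 2.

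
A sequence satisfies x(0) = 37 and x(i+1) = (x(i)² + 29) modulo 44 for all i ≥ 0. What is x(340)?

21

x(0) = 37; x(1) = 34; x(2) = 41; x(3) = 38; x(4) = 21; x(5) = 30; x(6) = 5; x(7) = 10; x(8) = 41.
Since x(8) = x(2) = 41, the sequence is eventually periodic: after a pre-period of length 2 it cycles with period 6.
For i ≥ 2, x(i) depends only on (i - 2) mod 6. (340 - 2) mod 6 = 2, so x(340) = x(4) = 21.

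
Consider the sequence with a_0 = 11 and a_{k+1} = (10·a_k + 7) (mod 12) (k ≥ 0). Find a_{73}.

We have a_0 = 11, a_1 = 9, a_2 = 1, a_3 = 5, a_4 = 9.
Since a_4 = a_1 = 9, the sequence is eventually periodic: after a pre-period of length 1 it cycles with period 3.
For k ≥ 1, a_k depends only on (k - 1) mod 3. (73 - 1) mod 3 = 0, so a_{73} = a_1 = 9.

9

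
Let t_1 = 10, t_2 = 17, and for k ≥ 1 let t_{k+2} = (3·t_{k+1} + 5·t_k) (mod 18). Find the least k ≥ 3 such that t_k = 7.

Listing terms: t_1 = 10; t_2 = 17; t_3 = 11; t_4 = 10; t_5 = 13; t_6 = 17; t_7 = 8; t_8 = 1; t_9 = 7; t_{10} = 8; t_{11} = 5; t_{12} = 1; t_{13} = 10; t_{14} = 17.
Since (t_{13}, t_{14}) = (t_1, t_2) = (10, 17) (two consecutive terms determine the rest), the sequence is periodic with period 12.
The value 7 first appears (with k ≥ 3) at t_9.

9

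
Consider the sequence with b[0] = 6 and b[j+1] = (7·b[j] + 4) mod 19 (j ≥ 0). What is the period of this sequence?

3

Listing terms: b[0] = 6; b[1] = 8; b[2] = 3; b[3] = 6.
Since b[3] = b[0] = 6, the sequence is periodic with period 3.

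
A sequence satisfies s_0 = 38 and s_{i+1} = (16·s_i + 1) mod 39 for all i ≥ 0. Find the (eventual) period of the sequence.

3

We have s_0 = 38,  s_1 = 24,  s_2 = 34,  s_3 = 38.
Since s_3 = s_0 = 38, the sequence is periodic with period 3.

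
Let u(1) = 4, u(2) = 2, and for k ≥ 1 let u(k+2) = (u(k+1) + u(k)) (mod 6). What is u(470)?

4

Listing terms: u(1) = 4; u(2) = 2; u(3) = 0; u(4) = 2; u(5) = 2; u(6) = 4; u(7) = 0; u(8) = 4; u(9) = 4; u(10) = 2.
The sequence repeats with period 8.
So u(470) = u(1 + ((470-1) mod 8)) = u(6) = 4.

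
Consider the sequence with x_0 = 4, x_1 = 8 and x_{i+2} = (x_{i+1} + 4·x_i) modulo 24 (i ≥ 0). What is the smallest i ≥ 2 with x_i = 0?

Listing terms: x_0 = 4,  x_1 = 8,  x_2 = 0,  x_3 = 8,  x_4 = 8,  x_5 = 16,  x_6 = 0,  x_7 = 16,  x_8 = 16,  x_9 = 8,  x_{10} = 0.
Since (x_9, x_{10}) = (x_1, x_2) = (8, 0) (two consecutive terms determine the rest), the sequence is eventually periodic: after a pre-period of length 1 it cycles with period 8.
The value 0 first appears (with i ≥ 2) at x_2.

2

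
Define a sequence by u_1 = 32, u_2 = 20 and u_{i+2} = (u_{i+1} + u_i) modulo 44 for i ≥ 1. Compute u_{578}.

u_1 = 32, u_2 = 20, u_3 = 8, u_4 = 28, u_5 = 36, u_6 = 20, u_7 = 12, u_8 = 32, u_9 = 0, u_{10} = 32, u_{11} = 32, u_{12} = 20.
Since (u_{11}, u_{12}) = (u_1, u_2) = (32, 20) (two consecutive terms determine the rest), the sequence is periodic with period 10.
(578 - 1) mod 10 = 7, so u_{578} = u_8 = 32.

32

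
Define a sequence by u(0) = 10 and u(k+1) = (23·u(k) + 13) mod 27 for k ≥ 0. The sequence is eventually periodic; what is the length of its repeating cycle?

18

u(0) = 10; u(1) = 0; u(2) = 13; u(3) = 15; u(4) = 7; u(5) = 12; u(6) = 19; u(7) = 18; u(8) = 22; u(9) = 6; u(10) = 16; u(11) = 3; u(12) = 1; u(13) = 9; u(14) = 4; u(15) = 24; u(16) = 25; u(17) = 21; u(18) = 10.
Since u(18) = u(0) = 10, the sequence is periodic with period 18.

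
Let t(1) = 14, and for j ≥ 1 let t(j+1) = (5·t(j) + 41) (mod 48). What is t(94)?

3

Computing terms: t(1) = 14, t(2) = 15, t(3) = 20, t(4) = 45, t(5) = 26, t(6) = 27, t(7) = 32, t(8) = 9, t(9) = 38, t(10) = 39, t(11) = 44, t(12) = 21, t(13) = 2, t(14) = 3, t(15) = 8, t(16) = 33, t(17) = 14.
Since t(17) = t(1) = 14, the sequence is periodic with period 16.
(94 - 1) mod 16 = 13, so t(94) = t(14) = 3.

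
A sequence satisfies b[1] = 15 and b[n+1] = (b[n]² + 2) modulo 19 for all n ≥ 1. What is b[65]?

0

b[1] = 15; b[2] = 18; b[3] = 3; b[4] = 11; b[5] = 9; b[6] = 7; b[7] = 13; b[8] = 0; b[9] = 2; b[10] = 6; b[11] = 0.
Since b[11] = b[8] = 0, the sequence is eventually periodic: after a pre-period of length 7 it cycles with period 3.
For n ≥ 8, b[n] depends only on (n - 8) mod 3. (65 - 8) mod 3 = 0, so b[65] = b[8] = 0.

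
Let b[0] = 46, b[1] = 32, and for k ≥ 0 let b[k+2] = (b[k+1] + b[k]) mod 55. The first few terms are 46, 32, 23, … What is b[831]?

Listing terms: b[0] = 46; b[1] = 32; b[2] = 23; b[3] = 0; b[4] = 23; b[5] = 23; b[6] = 46; b[7] = 14; b[8] = 5; b[9] = 19; b[10] = 24; b[11] = 43; b[12] = 12; b[13] = 0; b[14] = 12; b[15] = 12; b[16] = 24; b[17] = 36; b[18] = 5; b[19] = 41; b[20] = 46; b[21] = 32.
Since (b[20], b[21]) = (b[0], b[1]) = (46, 32) (two consecutive terms determine the rest), the sequence is periodic with period 20.
(831 - 0) mod 20 = 11, so b[831] = b[11] = 43.

43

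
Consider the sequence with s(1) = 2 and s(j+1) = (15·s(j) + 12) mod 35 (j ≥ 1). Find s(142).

7

Computing terms: s(1) = 2; s(2) = 7; s(3) = 12; s(4) = 17; s(5) = 22; s(6) = 27; s(7) = 32; s(8) = 2.
Since s(8) = s(1) = 2, the sequence is periodic with period 7.
So s(142) = s(1 + ((142-1) mod 7)) = s(2) = 7.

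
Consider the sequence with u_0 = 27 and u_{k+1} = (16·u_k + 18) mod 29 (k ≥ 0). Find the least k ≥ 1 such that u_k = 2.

4

Computing terms: u_0 = 27; u_1 = 15; u_2 = 26; u_3 = 28; u_4 = 2; u_5 = 21; u_6 = 6; u_7 = 27.
The sequence repeats with period 7.
The value 2 first appears (with k ≥ 1) at u_4.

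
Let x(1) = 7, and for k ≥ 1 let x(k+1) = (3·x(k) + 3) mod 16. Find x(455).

3

Computing terms: x(1) = 7, x(2) = 8, x(3) = 11, x(4) = 4, x(5) = 15, x(6) = 0, x(7) = 3, x(8) = 12, x(9) = 7.
The sequence repeats with period 8.
So x(455) = x(1 + ((455-1) mod 8)) = x(7) = 3.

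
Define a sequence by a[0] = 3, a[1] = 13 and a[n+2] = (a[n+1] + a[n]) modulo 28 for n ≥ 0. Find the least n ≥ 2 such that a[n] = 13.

27

a[0] = 3, a[1] = 13, a[2] = 16, a[3] = 1, a[4] = 17, a[5] = 18, a[6] = 7, a[7] = 25, a[8] = 4, a[9] = 1, a[10] = 5, a[11] = 6, a[12] = 11, a[13] = 17, a[14] = 0, a[15] = 17, a[16] = 17, a[17] = 6, a[18] = 23, a[19] = 1, a[20] = 24, a[21] = 25, a[22] = 21, a[23] = 18, a[24] = 11, a[25] = 1, a[26] = 12, a[27] = 13, a[28] = 25, a[29] = 10, a[30] = 7, a[31] = 17, a[32] = 24, a[33] = 13, a[34] = 9, a[35] = 22, a[36] = 3, a[37] = 25, a[38] = 0, a[39] = 25, a[40] = 25, a[41] = 22, a[42] = 19, a[43] = 13, a[44] = 4, a[45] = 17, a[46] = 21, a[47] = 10, a[48] = 3, a[49] = 13.
Since (a[48], a[49]) = (a[0], a[1]) = (3, 13) (two consecutive terms determine the rest), the sequence is periodic with period 48.
The value 13 first appears (with n ≥ 2) at a[27].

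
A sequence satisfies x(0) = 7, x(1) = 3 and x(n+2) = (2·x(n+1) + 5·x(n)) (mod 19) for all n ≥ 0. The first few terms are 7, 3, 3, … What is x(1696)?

0

We have x(0) = 7,  x(1) = 3,  x(2) = 3,  x(3) = 2,  x(4) = 0,  x(5) = 10,  x(6) = 1,  x(7) = 14,  x(8) = 14,  x(9) = 3,  x(10) = 0,  x(11) = 15,  x(12) = 11,  x(13) = 2,  x(14) = 2,  x(15) = 14,  x(16) = 0,  x(17) = 13,  x(18) = 7,  x(19) = 3.
The sequence repeats with period 18.
(1696 - 0) mod 18 = 4, so x(1696) = x(4) = 0.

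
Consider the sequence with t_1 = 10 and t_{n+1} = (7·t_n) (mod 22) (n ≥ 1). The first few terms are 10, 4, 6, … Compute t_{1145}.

t_1 = 10,  t_2 = 4,  t_3 = 6,  t_4 = 20,  t_5 = 8,  t_6 = 12,  t_7 = 18,  t_8 = 16,  t_9 = 2,  t_{10} = 14,  t_{11} = 10.
Since t_{11} = t_1 = 10, the sequence is periodic with period 10.
So t_{1145} = t_{1 + ((1145-1) mod 10)} = t_5 = 8.

8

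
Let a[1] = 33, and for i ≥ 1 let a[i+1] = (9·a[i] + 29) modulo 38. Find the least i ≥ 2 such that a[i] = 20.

4

a[1] = 33, a[2] = 22, a[3] = 37, a[4] = 20, a[5] = 19, a[6] = 10, a[7] = 5, a[8] = 36, a[9] = 11, a[10] = 14, a[11] = 3, a[12] = 18, a[13] = 1, a[14] = 0, a[15] = 29, a[16] = 24, a[17] = 17, a[18] = 30, a[19] = 33.
Since a[19] = a[1] = 33, the sequence is periodic with period 18.
The value 20 first appears (with i ≥ 2) at a[4].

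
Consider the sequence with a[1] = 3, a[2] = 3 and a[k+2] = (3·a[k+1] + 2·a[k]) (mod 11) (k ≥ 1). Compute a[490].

Listing terms: a[1] = 3,  a[2] = 3,  a[3] = 4,  a[4] = 7,  a[5] = 7,  a[6] = 2,  a[7] = 9,  a[8] = 9,  a[9] = 1,  a[10] = 10,  a[11] = 10,  a[12] = 6,  a[13] = 5,  a[14] = 5,  a[15] = 3,  a[16] = 8,  a[17] = 8,  a[18] = 7,  a[19] = 4,  a[20] = 4,  a[21] = 9,  a[22] = 2,  a[23] = 2,  a[24] = 10,  a[25] = 1,  a[26] = 1,  a[27] = 5,  a[28] = 6,  a[29] = 6,  a[30] = 8,  a[31] = 3,  a[32] = 3.
The sequence repeats with period 30.
(490 - 1) mod 30 = 9, so a[490] = a[10] = 10.

10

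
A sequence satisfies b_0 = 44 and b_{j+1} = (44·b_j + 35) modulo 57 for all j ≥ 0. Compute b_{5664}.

Computing terms: b_0 = 44, b_1 = 33, b_2 = 5, b_3 = 27, b_4 = 26, b_5 = 39, b_6 = 41, b_7 = 15, b_8 = 11, b_9 = 6, b_{10} = 14, b_{11} = 24, b_{12} = 8, b_{13} = 45, b_{14} = 20, b_{15} = 3, b_{16} = 53, b_{17} = 30, b_{18} = 44.
Since b_{18} = b_0 = 44, the sequence is periodic with period 18.
(5664 - 0) mod 18 = 12, so b_{5664} = b_{12} = 8.

8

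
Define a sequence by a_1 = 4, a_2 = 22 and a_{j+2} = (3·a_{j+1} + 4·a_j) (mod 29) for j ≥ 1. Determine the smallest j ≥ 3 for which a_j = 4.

12

Listing terms: a_1 = 4; a_2 = 22; a_3 = 24; a_4 = 15; a_5 = 25; a_6 = 19; a_7 = 12; a_8 = 25; a_9 = 7; a_{10} = 5; a_{11} = 14; a_{12} = 4; a_{13} = 10; a_{14} = 17; a_{15} = 4; a_{16} = 22.
Since (a_{15}, a_{16}) = (a_1, a_2) = (4, 22) (two consecutive terms determine the rest), the sequence is periodic with period 14.
The value 4 first appears (with j ≥ 3) at a_{12}.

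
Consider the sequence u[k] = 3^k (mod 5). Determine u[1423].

2

We have u[0] = 1,  u[1] = 3,  u[2] = 4,  u[3] = 2,  u[4] = 1.
The sequence repeats with period 4.
(1423 - 0) mod 4 = 3, so u[1423] = u[3] = 2.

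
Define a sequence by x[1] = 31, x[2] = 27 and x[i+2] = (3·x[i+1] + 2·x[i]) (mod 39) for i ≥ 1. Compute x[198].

We have x[1] = 31; x[2] = 27; x[3] = 26; x[4] = 15; x[5] = 19; x[6] = 9; x[7] = 26; x[8] = 18; x[9] = 28; x[10] = 3; x[11] = 26; x[12] = 6; x[13] = 31; x[14] = 27.
The sequence repeats with period 12.
(198 - 1) mod 12 = 5, so x[198] = x[6] = 9.

9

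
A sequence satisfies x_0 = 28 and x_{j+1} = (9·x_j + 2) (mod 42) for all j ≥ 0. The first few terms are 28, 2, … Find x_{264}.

14

x_0 = 28, x_1 = 2, x_2 = 20, x_3 = 14, x_4 = 2.
Since x_4 = x_1 = 2, the sequence is eventually periodic: after a pre-period of length 1 it cycles with period 3.
For j ≥ 1, x_j depends only on (j - 1) mod 3. (264 - 1) mod 3 = 2, so x_{264} = x_3 = 14.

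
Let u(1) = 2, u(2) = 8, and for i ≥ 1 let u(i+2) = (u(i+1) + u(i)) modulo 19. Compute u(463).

u(1) = 2,  u(2) = 8,  u(3) = 10,  u(4) = 18,  u(5) = 9,  u(6) = 8,  u(7) = 17,  u(8) = 6,  u(9) = 4,  u(10) = 10,  u(11) = 14,  u(12) = 5,  u(13) = 0,  u(14) = 5,  u(15) = 5,  u(16) = 10,  u(17) = 15,  u(18) = 6,  u(19) = 2,  u(20) = 8.
Since (u(19), u(20)) = (u(1), u(2)) = (2, 8) (two consecutive terms determine the rest), the sequence is periodic with period 18.
So u(463) = u(1 + ((463-1) mod 18)) = u(13) = 0.

0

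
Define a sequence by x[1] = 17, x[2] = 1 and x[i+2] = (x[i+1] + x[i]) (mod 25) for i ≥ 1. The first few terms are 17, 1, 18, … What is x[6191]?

Listing terms: x[1] = 17; x[2] = 1; x[3] = 18; x[4] = 19; x[5] = 12; x[6] = 6; x[7] = 18; x[8] = 24; x[9] = 17; x[10] = 16; x[11] = 8; x[12] = 24; x[13] = 7; x[14] = 6; x[15] = 13; x[16] = 19; x[17] = 7; x[18] = 1; x[19] = 8; x[20] = 9; x[21] = 17; x[22] = 1.
Since (x[21], x[22]) = (x[1], x[2]) = (17, 1) (two consecutive terms determine the rest), the sequence is periodic with period 20.
So x[6191] = x[1 + ((6191-1) mod 20)] = x[11] = 8.

8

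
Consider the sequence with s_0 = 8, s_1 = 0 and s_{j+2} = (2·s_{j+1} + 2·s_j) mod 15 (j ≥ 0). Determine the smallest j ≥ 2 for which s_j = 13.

8

s_0 = 8,  s_1 = 0,  s_2 = 1,  s_3 = 2,  s_4 = 6,  s_5 = 1,  s_6 = 14,  s_7 = 0,  s_8 = 13,  s_9 = 11,  s_{10} = 3,  s_{11} = 13,  s_{12} = 2,  s_{13} = 0,  s_{14} = 4,  s_{15} = 8,  s_{16} = 9,  s_{17} = 4,  s_{18} = 11,  s_{19} = 0,  s_{20} = 7,  s_{21} = 14,  s_{22} = 12,  s_{23} = 7,  s_{24} = 8,  s_{25} = 0.
The sequence repeats with period 24.
The value 13 first appears (with j ≥ 2) at s_8.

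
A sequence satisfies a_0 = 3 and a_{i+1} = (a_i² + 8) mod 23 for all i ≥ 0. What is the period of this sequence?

5

a_0 = 3,  a_1 = 17,  a_2 = 21,  a_3 = 12,  a_4 = 14,  a_5 = 20,  a_6 = 17.
Since a_6 = a_1 = 17, the sequence is eventually periodic: after a pre-period of length 1 it cycles with period 5.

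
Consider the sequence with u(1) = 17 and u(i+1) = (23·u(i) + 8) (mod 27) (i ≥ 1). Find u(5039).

11

Computing terms: u(1) = 17,  u(2) = 21,  u(3) = 5,  u(4) = 15,  u(5) = 2,  u(6) = 0,  u(7) = 8,  u(8) = 3,  u(9) = 23,  u(10) = 24,  u(11) = 20,  u(12) = 9,  u(13) = 26,  u(14) = 12,  u(15) = 14,  u(16) = 6,  u(17) = 11,  u(18) = 18,  u(19) = 17.
Since u(19) = u(1) = 17, the sequence is periodic with period 18.
(5039 - 1) mod 18 = 16, so u(5039) = u(17) = 11.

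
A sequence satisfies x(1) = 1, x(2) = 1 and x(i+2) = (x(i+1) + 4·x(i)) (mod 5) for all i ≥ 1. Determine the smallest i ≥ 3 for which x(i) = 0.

Computing terms: x(1) = 1,  x(2) = 1,  x(3) = 0,  x(4) = 4,  x(5) = 4,  x(6) = 0,  x(7) = 1,  x(8) = 1.
Since (x(7), x(8)) = (x(1), x(2)) = (1, 1) (two consecutive terms determine the rest), the sequence is periodic with period 6.
The value 0 first appears (with i ≥ 3) at x(3).

3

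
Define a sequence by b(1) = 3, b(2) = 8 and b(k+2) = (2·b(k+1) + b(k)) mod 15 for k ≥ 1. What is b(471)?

b(1) = 3; b(2) = 8; b(3) = 4; b(4) = 1; b(5) = 6; b(6) = 13; b(7) = 2; b(8) = 2; b(9) = 6; b(10) = 14; b(11) = 4; b(12) = 7; b(13) = 3; b(14) = 13; b(15) = 14; b(16) = 11; b(17) = 6; b(18) = 8; b(19) = 7; b(20) = 7; b(21) = 6; b(22) = 4; b(23) = 14; b(24) = 2; b(25) = 3; b(26) = 8.
Since (b(25), b(26)) = (b(1), b(2)) = (3, 8) (two consecutive terms determine the rest), the sequence is periodic with period 24.
So b(471) = b(1 + ((471-1) mod 24)) = b(15) = 14.

14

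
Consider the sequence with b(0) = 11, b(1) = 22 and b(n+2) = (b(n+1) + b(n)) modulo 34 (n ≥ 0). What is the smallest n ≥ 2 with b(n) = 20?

We have b(0) = 11; b(1) = 22; b(2) = 33; b(3) = 21; b(4) = 20; b(5) = 7; b(6) = 27; b(7) = 0; b(8) = 27; b(9) = 27; b(10) = 20; b(11) = 13; b(12) = 33; b(13) = 12; b(14) = 11; b(15) = 23; b(16) = 0; b(17) = 23; b(18) = 23; b(19) = 12; b(20) = 1; b(21) = 13; b(22) = 14; b(23) = 27; b(24) = 7; b(25) = 0; b(26) = 7; b(27) = 7; b(28) = 14; b(29) = 21; b(30) = 1; b(31) = 22; b(32) = 23; b(33) = 11; b(34) = 0; b(35) = 11; b(36) = 11; b(37) = 22.
The sequence repeats with period 36.
The value 20 first appears (with n ≥ 2) at b(4).

4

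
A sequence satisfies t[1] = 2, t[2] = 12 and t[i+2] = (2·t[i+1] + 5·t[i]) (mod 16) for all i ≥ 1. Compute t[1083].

2

t[1] = 2; t[2] = 12; t[3] = 2; t[4] = 0; t[5] = 10; t[6] = 4; t[7] = 10; t[8] = 8; t[9] = 2; t[10] = 12.
Since (t[9], t[10]) = (t[1], t[2]) = (2, 12) (two consecutive terms determine the rest), the sequence is periodic with period 8.
(1083 - 1) mod 8 = 2, so t[1083] = t[3] = 2.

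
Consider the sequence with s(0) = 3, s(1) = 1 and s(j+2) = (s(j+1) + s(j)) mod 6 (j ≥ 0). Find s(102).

s(0) = 3,  s(1) = 1,  s(2) = 4,  s(3) = 5,  s(4) = 3,  s(5) = 2,  s(6) = 5,  s(7) = 1,  s(8) = 0,  s(9) = 1,  s(10) = 1,  s(11) = 2,  s(12) = 3,  s(13) = 5,  s(14) = 2,  s(15) = 1,  s(16) = 3,  s(17) = 4,  s(18) = 1,  s(19) = 5,  s(20) = 0,  s(21) = 5,  s(22) = 5,  s(23) = 4,  s(24) = 3,  s(25) = 1.
The sequence repeats with period 24.
So s(102) = s(0 + ((102-0) mod 24)) = s(6) = 5.

5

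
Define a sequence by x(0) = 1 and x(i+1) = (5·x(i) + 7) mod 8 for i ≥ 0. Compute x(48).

Computing terms: x(0) = 1; x(1) = 4; x(2) = 3; x(3) = 6; x(4) = 5; x(5) = 0; x(6) = 7; x(7) = 2; x(8) = 1.
The sequence repeats with period 8.
(48 - 0) mod 8 = 0, so x(48) = x(0) = 1.

1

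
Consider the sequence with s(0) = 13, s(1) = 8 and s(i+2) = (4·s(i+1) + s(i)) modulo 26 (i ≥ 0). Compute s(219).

Listing terms: s(0) = 13,  s(1) = 8,  s(2) = 19,  s(3) = 6,  s(4) = 17,  s(5) = 22,  s(6) = 1,  s(7) = 0,  s(8) = 1,  s(9) = 4,  s(10) = 17,  s(11) = 20,  s(12) = 19,  s(13) = 18,  s(14) = 13,  s(15) = 18,  s(16) = 7,  s(17) = 20,  s(18) = 9,  s(19) = 4,  s(20) = 25,  s(21) = 0,  s(22) = 25,  s(23) = 22,  s(24) = 9,  s(25) = 6,  s(26) = 7,  s(27) = 8,  s(28) = 13,  s(29) = 8.
Since (s(28), s(29)) = (s(0), s(1)) = (13, 8) (two consecutive terms determine the rest), the sequence is periodic with period 28.
(219 - 0) mod 28 = 23, so s(219) = s(23) = 22.

22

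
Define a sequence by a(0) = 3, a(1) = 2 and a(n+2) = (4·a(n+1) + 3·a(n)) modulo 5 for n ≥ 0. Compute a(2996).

a(0) = 3, a(1) = 2, a(2) = 2, a(3) = 4, a(4) = 2, a(5) = 0, a(6) = 1, a(7) = 4, a(8) = 4, a(9) = 3, a(10) = 4, a(11) = 0, a(12) = 2, a(13) = 3, a(14) = 3, a(15) = 1, a(16) = 3, a(17) = 0, a(18) = 4, a(19) = 1, a(20) = 1, a(21) = 2, a(22) = 1, a(23) = 0, a(24) = 3, a(25) = 2.
Since (a(24), a(25)) = (a(0), a(1)) = (3, 2) (two consecutive terms determine the rest), the sequence is periodic with period 24.
So a(2996) = a(0 + ((2996-0) mod 24)) = a(20) = 1.

1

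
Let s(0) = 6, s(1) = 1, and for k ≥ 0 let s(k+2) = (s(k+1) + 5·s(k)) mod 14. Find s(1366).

Computing terms: s(0) = 6,  s(1) = 1,  s(2) = 3,  s(3) = 8,  s(4) = 9,  s(5) = 7,  s(6) = 10,  s(7) = 3,  s(8) = 11,  s(9) = 12,  s(10) = 11,  s(11) = 1,  s(12) = 0,  s(13) = 5,  s(14) = 5,  s(15) = 2,  s(16) = 13,  s(17) = 9,  s(18) = 4,  s(19) = 7,  s(20) = 13,  s(21) = 6,  s(22) = 1.
Since (s(21), s(22)) = (s(0), s(1)) = (6, 1) (two consecutive terms determine the rest), the sequence is periodic with period 21.
So s(1366) = s(0 + ((1366-0) mod 21)) = s(1) = 1.

1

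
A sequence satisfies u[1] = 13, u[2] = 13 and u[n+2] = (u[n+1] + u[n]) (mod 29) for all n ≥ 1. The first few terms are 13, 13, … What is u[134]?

12

We have u[1] = 13, u[2] = 13, u[3] = 26, u[4] = 10, u[5] = 7, u[6] = 17, u[7] = 24, u[8] = 12, u[9] = 7, u[10] = 19, u[11] = 26, u[12] = 16, u[13] = 13, u[14] = 0, u[15] = 13, u[16] = 13.
Since (u[15], u[16]) = (u[1], u[2]) = (13, 13) (two consecutive terms determine the rest), the sequence is periodic with period 14.
(134 - 1) mod 14 = 7, so u[134] = u[8] = 12.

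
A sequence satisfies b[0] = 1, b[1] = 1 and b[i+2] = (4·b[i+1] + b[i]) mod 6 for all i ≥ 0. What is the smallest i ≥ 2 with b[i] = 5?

2

Computing terms: b[0] = 1; b[1] = 1; b[2] = 5; b[3] = 3; b[4] = 5; b[5] = 5; b[6] = 1; b[7] = 3; b[8] = 1; b[9] = 1.
Since (b[8], b[9]) = (b[0], b[1]) = (1, 1) (two consecutive terms determine the rest), the sequence is periodic with period 8.
The value 5 first appears (with i ≥ 2) at b[2].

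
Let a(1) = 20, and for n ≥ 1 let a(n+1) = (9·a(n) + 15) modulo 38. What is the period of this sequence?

18

Computing terms: a(1) = 20; a(2) = 5; a(3) = 22; a(4) = 23; a(5) = 32; a(6) = 37; a(7) = 6; a(8) = 31; a(9) = 28; a(10) = 1; a(11) = 24; a(12) = 3; a(13) = 4; a(14) = 13; a(15) = 18; a(16) = 25; a(17) = 12; a(18) = 9; a(19) = 20.
The sequence repeats with period 18.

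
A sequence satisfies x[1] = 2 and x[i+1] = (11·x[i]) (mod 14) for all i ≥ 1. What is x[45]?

4

Computing terms: x[1] = 2,  x[2] = 8,  x[3] = 4,  x[4] = 2.
The sequence repeats with period 3.
So x[45] = x[1 + ((45-1) mod 3)] = x[3] = 4.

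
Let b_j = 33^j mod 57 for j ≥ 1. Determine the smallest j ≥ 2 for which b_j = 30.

12

Listing terms: b_1 = 33,  b_2 = 6,  b_3 = 27,  b_4 = 36,  b_5 = 48,  b_6 = 45,  b_7 = 3,  b_8 = 42,  b_9 = 18,  b_{10} = 24,  b_{11} = 51,  b_{12} = 30,  b_{13} = 21,  b_{14} = 9,  b_{15} = 12,  b_{16} = 54,  b_{17} = 15,  b_{18} = 39,  b_{19} = 33.
Since b_{19} = b_1 = 33, the sequence is periodic with period 18.
The value 30 first appears (with j ≥ 2) at b_{12}.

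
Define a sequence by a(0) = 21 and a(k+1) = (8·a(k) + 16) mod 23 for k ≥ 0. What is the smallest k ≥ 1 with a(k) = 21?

11

a(0) = 21; a(1) = 0; a(2) = 16; a(3) = 6; a(4) = 18; a(5) = 22; a(6) = 8; a(7) = 11; a(8) = 12; a(9) = 20; a(10) = 15; a(11) = 21.
The sequence repeats with period 11.
The value 21 next appears (with k ≥ 1) at a(11).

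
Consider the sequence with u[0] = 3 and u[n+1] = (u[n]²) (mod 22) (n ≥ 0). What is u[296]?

3

We have u[0] = 3; u[1] = 9; u[2] = 15; u[3] = 5; u[4] = 3.
The sequence repeats with period 4.
So u[296] = u[0 + ((296-0) mod 4)] = u[0] = 3.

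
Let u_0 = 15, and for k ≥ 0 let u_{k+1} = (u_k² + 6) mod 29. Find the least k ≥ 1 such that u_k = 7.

Computing terms: u_0 = 15, u_1 = 28, u_2 = 7, u_3 = 26, u_4 = 15.
Since u_4 = u_0 = 15, the sequence is periodic with period 4.
The value 7 first appears (with k ≥ 1) at u_2.

2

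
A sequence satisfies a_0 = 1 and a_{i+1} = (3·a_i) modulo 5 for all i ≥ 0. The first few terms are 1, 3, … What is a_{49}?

Computing terms: a_0 = 1; a_1 = 3; a_2 = 4; a_3 = 2; a_4 = 1.
Since a_4 = a_0 = 1, the sequence is periodic with period 4.
(49 - 0) mod 4 = 1, so a_{49} = a_1 = 3.

3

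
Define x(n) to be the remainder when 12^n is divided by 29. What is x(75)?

Computing terms: x(1) = 12; x(2) = 28; x(3) = 17; x(4) = 1; x(5) = 12.
Since x(5) = x(1) = 12, the sequence is periodic with period 4.
(75 - 1) mod 4 = 2, so x(75) = x(3) = 17.

17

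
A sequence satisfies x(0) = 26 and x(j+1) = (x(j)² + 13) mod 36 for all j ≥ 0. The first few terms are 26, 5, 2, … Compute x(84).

26

x(0) = 26; x(1) = 5; x(2) = 2; x(3) = 17; x(4) = 14; x(5) = 29; x(6) = 26.
Since x(6) = x(0) = 26, the sequence is periodic with period 6.
So x(84) = x(0 + ((84-0) mod 6)) = x(0) = 26.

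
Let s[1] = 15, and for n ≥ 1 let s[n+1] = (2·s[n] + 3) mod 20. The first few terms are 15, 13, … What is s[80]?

We have s[1] = 15, s[2] = 13, s[3] = 9, s[4] = 1, s[5] = 5, s[6] = 13.
Since s[6] = s[2] = 13, the sequence is eventually periodic: after a pre-period of length 1 it cycles with period 4.
For n ≥ 2, s[n] depends only on (n - 2) mod 4. (80 - 2) mod 4 = 2, so s[80] = s[4] = 1.

1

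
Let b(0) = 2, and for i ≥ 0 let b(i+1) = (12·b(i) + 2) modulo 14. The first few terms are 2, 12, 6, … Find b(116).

6

We have b(0) = 2,  b(1) = 12,  b(2) = 6,  b(3) = 4,  b(4) = 8,  b(5) = 0,  b(6) = 2.
The sequence repeats with period 6.
(116 - 0) mod 6 = 2, so b(116) = b(2) = 6.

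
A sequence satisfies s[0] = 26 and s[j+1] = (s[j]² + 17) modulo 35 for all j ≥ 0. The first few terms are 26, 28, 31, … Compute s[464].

s[0] = 26; s[1] = 28; s[2] = 31; s[3] = 33; s[4] = 21; s[5] = 3; s[6] = 26.
The sequence repeats with period 6.
(464 - 0) mod 6 = 2, so s[464] = s[2] = 31.

31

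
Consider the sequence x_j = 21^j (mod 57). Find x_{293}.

51

Listing terms: x_0 = 1,  x_1 = 21,  x_2 = 42,  x_3 = 27,  x_4 = 54,  x_5 = 51,  x_6 = 45,  x_7 = 33,  x_8 = 9,  x_9 = 18,  x_{10} = 36,  x_{11} = 15,  x_{12} = 30,  x_{13} = 3,  x_{14} = 6,  x_{15} = 12,  x_{16} = 24,  x_{17} = 48,  x_{18} = 39,  x_{19} = 21.
Since x_{19} = x_1 = 21, the sequence is eventually periodic: after a pre-period of length 1 it cycles with period 18.
For j ≥ 1, x_j depends only on (j - 1) mod 18. (293 - 1) mod 18 = 4, so x_{293} = x_5 = 51.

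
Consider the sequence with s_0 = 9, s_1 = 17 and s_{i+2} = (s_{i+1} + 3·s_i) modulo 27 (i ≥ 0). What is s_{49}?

s_0 = 9; s_1 = 17; s_2 = 17; s_3 = 14; s_4 = 11; s_5 = 26; s_6 = 5; s_7 = 2; s_8 = 17; s_9 = 23; s_{10} = 20; s_{11} = 8; s_{12} = 14; s_{13} = 11.
Since (s_{12}, s_{13}) = (s_3, s_4) = (14, 11) (two consecutive terms determine the rest), the sequence is eventually periodic: after a pre-period of length 3 it cycles with period 9.
For i ≥ 3, s_i depends only on (i - 3) mod 9. (49 - 3) mod 9 = 1, so s_{49} = s_4 = 11.

11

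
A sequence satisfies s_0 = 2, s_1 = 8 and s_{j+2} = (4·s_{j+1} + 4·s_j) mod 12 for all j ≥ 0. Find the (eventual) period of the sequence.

Listing terms: s_0 = 2,  s_1 = 8,  s_2 = 4,  s_3 = 0,  s_4 = 4,  s_5 = 4,  s_6 = 8,  s_7 = 0,  s_8 = 8,  s_9 = 8,  s_{10} = 4.
Since (s_9, s_{10}) = (s_1, s_2) = (8, 4) (two consecutive terms determine the rest), the sequence is eventually periodic: after a pre-period of length 1 it cycles with period 8.

8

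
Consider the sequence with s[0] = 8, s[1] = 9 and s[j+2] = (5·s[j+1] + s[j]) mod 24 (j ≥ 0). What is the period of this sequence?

24

Computing terms: s[0] = 8; s[1] = 9; s[2] = 5; s[3] = 10; s[4] = 7; s[5] = 21; s[6] = 16; s[7] = 5; s[8] = 17; s[9] = 18; s[10] = 11; s[11] = 1; s[12] = 16; s[13] = 9; s[14] = 13; s[15] = 2; s[16] = 23; s[17] = 21; s[18] = 8; s[19] = 13; s[20] = 1; s[21] = 18; s[22] = 19; s[23] = 17; s[24] = 8; s[25] = 9.
Since (s[24], s[25]) = (s[0], s[1]) = (8, 9) (two consecutive terms determine the rest), the sequence is periodic with period 24.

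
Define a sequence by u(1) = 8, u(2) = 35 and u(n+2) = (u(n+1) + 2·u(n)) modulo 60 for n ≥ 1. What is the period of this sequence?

12

Listing terms: u(1) = 8; u(2) = 35; u(3) = 51; u(4) = 1; u(5) = 43; u(6) = 45; u(7) = 11; u(8) = 41; u(9) = 3; u(10) = 25; u(11) = 31; u(12) = 21; u(13) = 23; u(14) = 5; u(15) = 51; u(16) = 1.
Since (u(15), u(16)) = (u(3), u(4)) = (51, 1) (two consecutive terms determine the rest), the sequence is eventually periodic: after a pre-period of length 2 it cycles with period 12.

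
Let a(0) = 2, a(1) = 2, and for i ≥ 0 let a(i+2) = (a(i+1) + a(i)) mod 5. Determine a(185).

Computing terms: a(0) = 2; a(1) = 2; a(2) = 4; a(3) = 1; a(4) = 0; a(5) = 1; a(6) = 1; a(7) = 2; a(8) = 3; a(9) = 0; a(10) = 3; a(11) = 3; a(12) = 1; a(13) = 4; a(14) = 0; a(15) = 4; a(16) = 4; a(17) = 3; a(18) = 2; a(19) = 0; a(20) = 2; a(21) = 2.
Since (a(20), a(21)) = (a(0), a(1)) = (2, 2) (two consecutive terms determine the rest), the sequence is periodic with period 20.
(185 - 0) mod 20 = 5, so a(185) = a(5) = 1.

1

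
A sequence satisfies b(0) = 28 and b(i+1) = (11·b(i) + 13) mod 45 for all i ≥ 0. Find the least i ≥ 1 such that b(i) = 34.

Computing terms: b(0) = 28, b(1) = 6, b(2) = 34, b(3) = 27, b(4) = 40, b(5) = 3, b(6) = 1, b(7) = 24, b(8) = 7, b(9) = 0, b(10) = 13, b(11) = 21, b(12) = 19, b(13) = 42, b(14) = 25, b(15) = 18, b(16) = 31, b(17) = 39, b(18) = 37, b(19) = 15, b(20) = 43, b(21) = 36, b(22) = 4, b(23) = 12, b(24) = 10, b(25) = 33, b(26) = 16, b(27) = 9, b(28) = 22, b(29) = 30, b(30) = 28.
Since b(30) = b(0) = 28, the sequence is periodic with period 30.
The value 34 first appears (with i ≥ 1) at b(2).

2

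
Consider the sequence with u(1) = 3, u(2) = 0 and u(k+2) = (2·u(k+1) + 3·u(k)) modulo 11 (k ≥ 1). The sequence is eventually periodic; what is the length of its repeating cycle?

10

Listing terms: u(1) = 3, u(2) = 0, u(3) = 9, u(4) = 7, u(5) = 8, u(6) = 4, u(7) = 10, u(8) = 10, u(9) = 6, u(10) = 9, u(11) = 3, u(12) = 0.
The sequence repeats with period 10.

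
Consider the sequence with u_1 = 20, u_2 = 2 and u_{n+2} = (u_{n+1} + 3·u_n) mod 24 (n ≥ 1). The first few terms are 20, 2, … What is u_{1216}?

20

Listing terms: u_1 = 20, u_2 = 2, u_3 = 14, u_4 = 20, u_5 = 14, u_6 = 2, u_7 = 20, u_8 = 2.
The sequence repeats with period 6.
(1216 - 1) mod 6 = 3, so u_{1216} = u_4 = 20.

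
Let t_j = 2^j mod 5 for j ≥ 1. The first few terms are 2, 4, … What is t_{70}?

4

We have t_1 = 2; t_2 = 4; t_3 = 3; t_4 = 1; t_5 = 2.
Since t_5 = t_1 = 2, the sequence is periodic with period 4.
(70 - 1) mod 4 = 1, so t_{70} = t_2 = 4.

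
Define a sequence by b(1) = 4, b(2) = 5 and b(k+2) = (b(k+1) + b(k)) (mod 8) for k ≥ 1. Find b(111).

Listing terms: b(1) = 4; b(2) = 5; b(3) = 1; b(4) = 6; b(5) = 7; b(6) = 5; b(7) = 4; b(8) = 1; b(9) = 5; b(10) = 6; b(11) = 3; b(12) = 1; b(13) = 4; b(14) = 5.
Since (b(13), b(14)) = (b(1), b(2)) = (4, 5) (two consecutive terms determine the rest), the sequence is periodic with period 12.
So b(111) = b(1 + ((111-1) mod 12)) = b(3) = 1.

1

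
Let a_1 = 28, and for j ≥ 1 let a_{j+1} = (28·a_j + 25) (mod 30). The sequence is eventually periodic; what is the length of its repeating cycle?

Listing terms: a_1 = 28; a_2 = 29; a_3 = 27; a_4 = 1; a_5 = 23; a_6 = 9; a_7 = 7; a_8 = 11; a_9 = 3; a_{10} = 19; a_{11} = 17; a_{12} = 21; a_{13} = 13; a_{14} = 29.
Since a_{14} = a_2 = 29, the sequence is eventually periodic: after a pre-period of length 1 it cycles with period 12.

12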